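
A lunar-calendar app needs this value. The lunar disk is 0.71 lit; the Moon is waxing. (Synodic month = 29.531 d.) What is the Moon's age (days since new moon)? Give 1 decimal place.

9.4 days

Invert f = (1 − cos θ)/2 to get cos θ = 1 − 2(0.71) = -0.420, hence θ₀ = arccos -0.420 = 114.8°.
Before full moon the principal value applies: θ = 114.8°.
Age = 29.531 × 114.8°/360° ≈ 9.42 days.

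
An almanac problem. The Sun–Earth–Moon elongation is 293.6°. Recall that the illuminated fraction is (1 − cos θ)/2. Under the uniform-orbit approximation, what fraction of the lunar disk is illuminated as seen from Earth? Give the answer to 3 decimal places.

f = (1 − cos 293.6°)/2 = (1 − 0.400)/2 ≈ 0.300.

0.300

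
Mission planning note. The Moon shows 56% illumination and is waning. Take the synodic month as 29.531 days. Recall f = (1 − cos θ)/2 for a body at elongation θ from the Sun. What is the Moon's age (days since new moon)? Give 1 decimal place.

21.6 days

From f = (1 − cos θ)/2: cos θ = 1 − 2×0.56 = -0.120; arccos → 96.9°.
A waning Moon lies in 180°–360°, so θ = 360° − 96.9° = 263.1°.
At 360°/29.531 d per day, 263.1° corresponds to 21.58 days.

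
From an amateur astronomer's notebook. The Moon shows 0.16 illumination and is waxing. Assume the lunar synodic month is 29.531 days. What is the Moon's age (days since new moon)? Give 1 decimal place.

Invert f = (1 − cos θ)/2 to get cos θ = 1 − 2(0.16) = 0.680, hence θ₀ = arccos 0.680 = 47.2°.
Waxing ⇒ before full, so θ = 47.2°.
Age = 29.531 × 47.2°/360° ≈ 3.87 days.

3.9 days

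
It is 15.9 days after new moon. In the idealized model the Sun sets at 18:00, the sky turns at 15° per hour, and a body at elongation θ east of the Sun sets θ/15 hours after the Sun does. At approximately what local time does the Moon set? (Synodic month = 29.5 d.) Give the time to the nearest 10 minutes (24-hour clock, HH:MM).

Elongation θ = 360° × 15.9/29.5 ≈ 194.0°.
The Moon trails the Sun by θ/15 = 194.0/15 ≈ 12.94 hours.
18:00 + 12.936 h ≈ 06:56 → 07:00 to the nearest ten minutes.

07:00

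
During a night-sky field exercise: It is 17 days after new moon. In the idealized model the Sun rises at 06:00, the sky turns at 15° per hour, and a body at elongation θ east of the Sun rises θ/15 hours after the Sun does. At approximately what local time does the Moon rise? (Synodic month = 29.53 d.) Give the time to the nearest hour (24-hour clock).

20:00

Elongation θ = 360° × 17/29.53 ≈ 207.2°.
Delay after the Sun = 207.2° / (15°/h) ≈ 13.82 h.
06:00 + 13.82 h ≈ 19:49 → 20:00 to the nearest hour.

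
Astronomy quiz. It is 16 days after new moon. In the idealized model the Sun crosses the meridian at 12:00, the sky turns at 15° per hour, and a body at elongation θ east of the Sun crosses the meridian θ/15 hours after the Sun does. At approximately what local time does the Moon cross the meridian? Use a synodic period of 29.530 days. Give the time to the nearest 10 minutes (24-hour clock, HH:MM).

01:00

Phase angle: θ = 360°·(16 d)/(29.530 d) = 195.1°.
At 15° of sky rotation per hour, 195.1° corresponds to a 13.00 h lag.
12:00 + 13.004 h ≈ 01:00 → 01:00 to the nearest ten minutes.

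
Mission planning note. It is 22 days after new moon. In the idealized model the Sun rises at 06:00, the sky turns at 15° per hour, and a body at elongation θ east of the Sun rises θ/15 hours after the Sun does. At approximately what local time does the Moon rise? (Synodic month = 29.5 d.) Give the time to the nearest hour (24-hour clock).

Phase angle: θ = 360°·(22 d)/(29.5 d) = 268.5°.
Delay after the Sun = 268.5° / (15°/h) ≈ 17.90 h.
06:00 + 17.90 h ≈ 23:54 → 00:00 to the nearest hour.

00:00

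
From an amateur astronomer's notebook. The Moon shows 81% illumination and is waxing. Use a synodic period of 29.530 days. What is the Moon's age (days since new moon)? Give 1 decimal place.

Invert f = (1 − cos θ)/2 to get cos θ = 1 − 2(0.81) = -0.620, hence θ₀ = arccos -0.620 = 128.3°.
The Moon is waxing (0°–180°), so θ = 128.3° directly.
Age = 29.530 × 128.3°/360° ≈ 10.53 days.

10.5 days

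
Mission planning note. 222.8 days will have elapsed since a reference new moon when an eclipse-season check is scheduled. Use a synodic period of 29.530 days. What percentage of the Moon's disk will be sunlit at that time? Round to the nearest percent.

98%

222.8/29.530 = 7.545 lunations, so 7 complete cycles and 16.09 d into the next.
Phase angle: θ = 360°·(16.09 d)/(29.530 d) = 196.2°.
cos 196.2° = (-0.961), so f = (1 − (-0.961))/2 = 0.980, so 98%.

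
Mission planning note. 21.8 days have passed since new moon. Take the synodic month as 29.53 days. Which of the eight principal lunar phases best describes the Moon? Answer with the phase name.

At 21.8/29.53 of the cycle, θ ≈ 266° — the last quarter range.

last quarter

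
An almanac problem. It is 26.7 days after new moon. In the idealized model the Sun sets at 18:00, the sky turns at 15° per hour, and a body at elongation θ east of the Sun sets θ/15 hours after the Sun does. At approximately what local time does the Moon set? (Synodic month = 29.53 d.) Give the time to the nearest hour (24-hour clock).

16:00

Phase angle: θ = 360°·(26.7 d)/(29.53 d) = 325.5°.
The Moon trails the Sun by θ/15 = 325.5/15 ≈ 21.70 hours.
18:00 + 21.70 h ≈ 15:42 → 16:00 to the nearest hour.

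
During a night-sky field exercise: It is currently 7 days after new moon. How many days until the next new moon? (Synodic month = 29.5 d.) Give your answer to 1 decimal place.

22.5 days

One full lunation from the last new moon is 29.5 d; remaining = 29.5 − 7 = 22.500 d.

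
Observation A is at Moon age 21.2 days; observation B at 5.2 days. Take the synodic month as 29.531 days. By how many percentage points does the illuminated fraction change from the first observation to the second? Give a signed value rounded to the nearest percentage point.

-32 percentage points

First observation: θ = 360°·21.2/29.531 = 258.4°, so f = 0.600.
Second observation: θ = 63.4°, f = 0.276.
Δf = 0.276 − 0.600 = -0.324, i.e. -32 pp.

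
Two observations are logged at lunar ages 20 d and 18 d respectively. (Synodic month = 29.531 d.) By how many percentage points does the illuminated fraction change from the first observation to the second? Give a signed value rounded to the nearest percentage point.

First observation: θ = 360°·20/29.531 = 243.8°, so f = 0.721.
Second observation: θ = 219.4°, f = 0.886.
Δf = 0.886 − 0.721 = +0.166, i.e. +17 pp.

+17 percentage points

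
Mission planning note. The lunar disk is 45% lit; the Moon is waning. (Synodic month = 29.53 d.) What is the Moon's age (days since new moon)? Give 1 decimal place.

22.6 days

From f = (1 − cos θ)/2: cos θ = 1 − 2×0.45 = 0.100; arccos → 84.3°.
Since the Moon is past full (waning), take the reflex angle: θ = 360° − 84.3° = 275.7°.
That fraction of the synodic month is 275.7/360 × 29.53 d ≈ 22.62 d.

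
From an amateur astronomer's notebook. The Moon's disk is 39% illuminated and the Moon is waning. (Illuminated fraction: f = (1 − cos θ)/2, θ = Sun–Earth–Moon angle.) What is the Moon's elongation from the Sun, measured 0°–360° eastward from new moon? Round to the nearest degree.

cos θ = 1 − 2f = 0.220, giving a principal value of 77.3°.
Waning ⇒ past full, so θ = 360° − 77.3° = 282.7°.

283°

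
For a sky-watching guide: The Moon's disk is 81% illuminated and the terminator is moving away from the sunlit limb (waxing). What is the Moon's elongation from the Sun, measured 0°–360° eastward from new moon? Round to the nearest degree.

Invert f = (1 − cos θ)/2 to get cos θ = 1 − 2(0.81) = -0.620, hence θ₀ = arccos -0.620 = 128.3°.
The Moon is waxing (0°–180°), so θ = 128.3° directly.

128°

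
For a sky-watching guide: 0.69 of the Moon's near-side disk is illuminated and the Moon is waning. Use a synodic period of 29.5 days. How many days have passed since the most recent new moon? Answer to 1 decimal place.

20.3 days

cos θ = 1 − 2f = -0.380, giving a principal value of 112.3°.
Since the Moon is past full (waning), take the reflex angle: θ = 360° − 112.3° = 247.7°.
At 360°/29.5 d per day, 247.7° corresponds to 20.29 days.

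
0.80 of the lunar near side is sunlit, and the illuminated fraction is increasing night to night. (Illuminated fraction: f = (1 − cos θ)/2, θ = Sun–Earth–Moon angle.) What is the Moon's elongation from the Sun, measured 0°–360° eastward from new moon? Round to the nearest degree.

Invert f = (1 − cos θ)/2 to get cos θ = 1 − 2(0.80) = -0.600, hence θ₀ = arccos -0.600 = 126.9°.
Waxing ⇒ before full, so θ = 126.9°.

127°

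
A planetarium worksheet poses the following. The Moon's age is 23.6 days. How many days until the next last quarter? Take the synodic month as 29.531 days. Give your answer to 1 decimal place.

Last quarter is 0.75 of the way through the cycle: age 0.75 × 29.531 = 22.148 d.
This lunation's last quarter (22.148 d) has passed, so add one period: 51.679 − 23.6 = 28.079 days.

28.1 days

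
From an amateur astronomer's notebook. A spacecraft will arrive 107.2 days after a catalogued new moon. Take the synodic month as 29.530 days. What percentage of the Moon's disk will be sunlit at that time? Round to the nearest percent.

84%

107.2 d spans 3 complete synodic months (3 × 29.530 = 88.59 d) plus 18.61 d.
Elongation θ = 360° × 18.61/29.530 ≈ 226.9°.
With cos θ = (-0.684), the lit fraction is (1 − (-0.684))/2 ≈ 0.842, so 84%.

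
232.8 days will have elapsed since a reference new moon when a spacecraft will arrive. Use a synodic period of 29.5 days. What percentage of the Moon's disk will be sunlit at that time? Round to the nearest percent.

232.8 d spans 7 complete synodic months (7 × 29.5 = 206.50 d) plus 26.30 d.
Elongation θ = 360° × 26.30/29.5 ≈ 320.9°.
With cos θ = 0.777, the lit fraction is (1 − 0.777)/2 ≈ 0.112, so 11%.

11%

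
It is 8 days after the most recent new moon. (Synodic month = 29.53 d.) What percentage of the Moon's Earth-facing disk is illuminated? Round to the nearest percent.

Elongation θ = 360° × 8/29.53 ≈ 97.5°.
With cos θ = (-0.131), the lit fraction is (1 − (-0.131))/2 ≈ 0.566, so 57%.

57%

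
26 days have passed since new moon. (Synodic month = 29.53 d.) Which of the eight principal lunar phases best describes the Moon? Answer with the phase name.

θ ≈ 360° × 26/29.53 = 317°, which falls in the waning crescent sector.

waning crescent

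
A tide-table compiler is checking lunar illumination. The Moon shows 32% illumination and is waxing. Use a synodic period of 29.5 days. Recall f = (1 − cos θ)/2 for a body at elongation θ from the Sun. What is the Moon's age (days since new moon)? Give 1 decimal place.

5.6 days

Invert f = (1 − cos θ)/2 to get cos θ = 1 − 2(0.32) = 0.360, hence θ₀ = arccos 0.360 = 68.9°.
Waxing ⇒ before full, so θ = 68.9°.
At 360°/29.5 d per day, 68.9° corresponds to 5.65 days.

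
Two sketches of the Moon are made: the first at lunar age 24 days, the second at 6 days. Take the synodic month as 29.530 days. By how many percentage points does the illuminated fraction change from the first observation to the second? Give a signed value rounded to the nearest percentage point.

+5 pp

First observation: θ = 360°·24/29.530 = 292.6°, so f = 0.308.
Second observation: θ = 73.1°, f = 0.355.
Δf = 0.355 − 0.308 = +0.047, i.e. +5 pp.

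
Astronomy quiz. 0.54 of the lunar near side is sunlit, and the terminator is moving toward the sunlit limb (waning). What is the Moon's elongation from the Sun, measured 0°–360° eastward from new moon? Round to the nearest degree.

Invert f = (1 − cos θ)/2 to get cos θ = 1 − 2(0.54) = -0.080, hence θ₀ = arccos -0.080 = 94.6°.
Waning ⇒ past full, so θ = 360° − 94.6° = 265.4°.

265°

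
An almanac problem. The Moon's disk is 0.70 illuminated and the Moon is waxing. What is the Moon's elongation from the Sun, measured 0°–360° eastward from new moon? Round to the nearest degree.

114°

Invert f = (1 − cos θ)/2 to get cos θ = 1 − 2(0.70) = -0.400, hence θ₀ = arccos -0.400 = 113.6°.
The Moon is waxing (0°–180°), so θ = 113.6° directly.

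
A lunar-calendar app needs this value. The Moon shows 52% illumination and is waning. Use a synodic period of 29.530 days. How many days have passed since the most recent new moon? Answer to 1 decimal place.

22.0 days

cos θ = 1 − 2f = -0.040, giving a principal value of 92.3°.
A waning Moon lies in 180°–360°, so θ = 360° − 92.3° = 267.7°.
At 360°/29.530 d per day, 267.7° corresponds to 21.96 days.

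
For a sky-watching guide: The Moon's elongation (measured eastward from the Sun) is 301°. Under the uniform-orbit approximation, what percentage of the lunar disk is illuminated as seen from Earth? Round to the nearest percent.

24%

cos 301° = 0.515, so f = (1 − 0.515)/2 = 0.242, i.e. 24%.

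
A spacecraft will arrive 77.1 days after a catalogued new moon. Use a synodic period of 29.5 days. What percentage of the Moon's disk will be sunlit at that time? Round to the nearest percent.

77.1 d spans 2 complete synodic months (2 × 29.5 = 59.00 d) plus 18.10 d.
The Moon has covered 18.10/29.5 of its cycle, so θ ≈ 360° × 18.10/29.5 = 220.9°.
cos 220.9° = (-0.756), so f = (1 − (-0.756))/2 = 0.878, so 88%.

88%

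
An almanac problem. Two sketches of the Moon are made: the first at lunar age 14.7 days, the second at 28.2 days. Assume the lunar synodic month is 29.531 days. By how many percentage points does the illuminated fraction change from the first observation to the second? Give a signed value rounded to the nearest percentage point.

θ₁ = 360° × 14.7/29.531 = 179.2°, f₁ = (1 − cos θ₁)/2 = 1.000.
θ₂ = 360° × 28.2/29.531 = 343.8°, f₂ = (1 − cos θ₂)/2 = 0.020.
Change = f₂ − f₁ = -0.980 → -98 percentage points.

-98 pp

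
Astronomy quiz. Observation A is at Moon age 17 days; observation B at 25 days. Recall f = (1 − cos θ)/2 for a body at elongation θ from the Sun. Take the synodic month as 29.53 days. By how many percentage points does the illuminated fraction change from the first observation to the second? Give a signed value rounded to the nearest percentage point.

-73 pp

First observation: θ = 360°·17/29.53 = 207.2°, so f = 0.945.
Second observation: θ = 304.8°, f = 0.215.
Δf = 0.215 − 0.945 = -0.730, i.e. -73 pp.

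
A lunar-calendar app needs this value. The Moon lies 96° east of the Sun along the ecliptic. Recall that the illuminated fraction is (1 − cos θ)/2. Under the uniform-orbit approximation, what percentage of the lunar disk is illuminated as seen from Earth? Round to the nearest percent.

55%

Half-versine of 96°: (1 − (-0.105))/2 = 0.552, i.e. 55%.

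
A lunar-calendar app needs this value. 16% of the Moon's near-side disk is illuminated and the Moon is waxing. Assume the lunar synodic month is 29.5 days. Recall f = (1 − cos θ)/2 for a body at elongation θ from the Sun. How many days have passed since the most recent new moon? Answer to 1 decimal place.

From f = (1 − cos θ)/2: cos θ = 1 − 2×0.16 = 0.680; arccos → 47.2°.
Before full moon the principal value applies: θ = 47.2°.
At 360°/29.5 d per day, 47.2° corresponds to 3.86 days.

3.9 days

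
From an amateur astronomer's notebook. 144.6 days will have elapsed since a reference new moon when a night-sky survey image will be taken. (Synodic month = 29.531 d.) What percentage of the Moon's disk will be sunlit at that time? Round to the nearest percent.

10%

144.6/29.531 = 4.897 lunations, so 4 complete cycles and 26.48 d into the next.
Phase angle: θ = 360°·(26.48 d)/(29.531 d) = 322.8°.
With cos θ = 0.796, the lit fraction is (1 − 0.796)/2 ≈ 0.102, so 10%.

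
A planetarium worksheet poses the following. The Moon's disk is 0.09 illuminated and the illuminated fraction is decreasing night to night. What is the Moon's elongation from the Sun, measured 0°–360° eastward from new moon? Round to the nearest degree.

325°

Invert f = (1 − cos θ)/2 to get cos θ = 1 − 2(0.09) = 0.820, hence θ₀ = arccos 0.820 = 34.9°.
A waning Moon lies in 180°–360°, so θ = 360° − 34.9° = 325.1°.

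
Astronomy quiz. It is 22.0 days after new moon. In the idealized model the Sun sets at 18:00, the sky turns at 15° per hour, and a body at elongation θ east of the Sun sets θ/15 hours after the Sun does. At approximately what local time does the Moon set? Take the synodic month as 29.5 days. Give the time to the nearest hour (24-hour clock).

The Moon has covered 22.0/29.5 of its cycle, so θ ≈ 360° × 22.0/29.5 = 268.5°.
The Moon trails the Sun by θ/15 = 268.5/15 ≈ 17.90 hours.
18:00 + 17.90 h ≈ 11:54 → 12:00 to the nearest hour.

12:00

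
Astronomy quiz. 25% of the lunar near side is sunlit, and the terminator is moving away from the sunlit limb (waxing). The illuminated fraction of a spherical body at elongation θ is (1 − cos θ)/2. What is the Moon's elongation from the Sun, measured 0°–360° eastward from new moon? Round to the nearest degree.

60°

Invert f = (1 − cos θ)/2 to get cos θ = 1 − 2(0.25) = 0.500, hence θ₀ = arccos 0.500 = 60.0°.
Before full moon the principal value applies: θ = 60.0°.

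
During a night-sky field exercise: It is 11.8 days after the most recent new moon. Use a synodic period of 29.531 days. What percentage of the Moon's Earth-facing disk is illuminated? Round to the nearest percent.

90%

Elongation θ = 360° × 11.8/29.531 ≈ 143.8°.
cos 143.8° = (-0.807), so f = (1 − (-0.807))/2 = 0.904, so 90%.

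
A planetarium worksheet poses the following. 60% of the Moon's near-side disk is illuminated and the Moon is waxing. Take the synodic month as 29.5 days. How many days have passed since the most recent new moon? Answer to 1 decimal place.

Invert f = (1 − cos θ)/2 to get cos θ = 1 − 2(0.60) = -0.200, hence θ₀ = arccos -0.200 = 101.5°.
Waxing ⇒ before full, so θ = 101.5°.
Age = 29.5 × 101.5°/360° ≈ 8.32 days.

8.3 days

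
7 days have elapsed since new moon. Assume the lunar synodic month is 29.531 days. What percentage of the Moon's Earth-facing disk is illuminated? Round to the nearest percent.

46%

Elongation θ = 360° × 7/29.531 ≈ 85.3°.
With cos θ = 0.081, the lit fraction is (1 − 0.081)/2 ≈ 0.459, so 46%.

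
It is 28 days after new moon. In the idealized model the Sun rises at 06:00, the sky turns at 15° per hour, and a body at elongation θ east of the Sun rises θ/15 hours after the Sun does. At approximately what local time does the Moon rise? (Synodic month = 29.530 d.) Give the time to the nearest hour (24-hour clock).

The Moon has covered 28/29.530 of its cycle, so θ ≈ 360° × 28/29.530 = 341.3°.
The Moon trails the Sun by θ/15 = 341.3/15 ≈ 22.76 hours.
06:00 + 22.76 h ≈ 04:45 → 05:00 to the nearest hour.

05:00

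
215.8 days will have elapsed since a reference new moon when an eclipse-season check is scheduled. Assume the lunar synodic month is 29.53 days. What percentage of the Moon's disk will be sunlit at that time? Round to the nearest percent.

68%

215.8/29.53 = 7.308 lunations, so 7 complete cycles and 9.09 d into the next.
Phase angle: θ = 360°·(9.09 d)/(29.53 d) = 110.8°.
With cos θ = (-0.355), the lit fraction is (1 − (-0.355))/2 ≈ 0.678, so 68%.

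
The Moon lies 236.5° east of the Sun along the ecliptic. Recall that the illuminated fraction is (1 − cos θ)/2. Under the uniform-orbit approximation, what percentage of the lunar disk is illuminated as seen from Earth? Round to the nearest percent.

78%

cos 236.5° = (-0.552), so f = (1 − (-0.552))/2 = 0.776, i.e. 78%.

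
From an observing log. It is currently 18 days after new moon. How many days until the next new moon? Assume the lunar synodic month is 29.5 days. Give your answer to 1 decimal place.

One full lunation from the last new moon is 29.5 d; remaining = 29.5 − 18 = 11.500 d.

11.5 days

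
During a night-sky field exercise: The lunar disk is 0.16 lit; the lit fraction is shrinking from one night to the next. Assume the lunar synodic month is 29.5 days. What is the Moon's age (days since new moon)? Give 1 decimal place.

25.6 days

From f = (1 − cos θ)/2: cos θ = 1 − 2×0.16 = 0.680; arccos → 47.2°.
Since the Moon is past full (waning), take the reflex angle: θ = 360° − 47.2° = 312.8°.
Age = 29.5 × 312.8°/360° ≈ 25.64 days.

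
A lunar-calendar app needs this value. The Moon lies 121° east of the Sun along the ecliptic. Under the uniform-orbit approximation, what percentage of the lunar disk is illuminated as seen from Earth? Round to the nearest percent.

76%

Half-versine of 121°: (1 − (-0.515))/2 = 0.758, i.e. 76%.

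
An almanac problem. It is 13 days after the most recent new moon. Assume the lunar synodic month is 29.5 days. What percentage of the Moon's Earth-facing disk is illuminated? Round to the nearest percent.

97%

The Moon has covered 13/29.5 of its cycle, so θ ≈ 360° × 13/29.5 = 158.6°.
cos 158.6° = (-0.931), so f = (1 − (-0.931))/2 = 0.966, so 97%.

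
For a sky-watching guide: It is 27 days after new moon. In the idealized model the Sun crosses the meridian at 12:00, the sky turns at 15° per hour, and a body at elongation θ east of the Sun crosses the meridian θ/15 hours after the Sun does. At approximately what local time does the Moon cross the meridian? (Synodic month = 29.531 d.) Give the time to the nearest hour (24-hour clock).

The Moon has covered 27/29.531 of its cycle, so θ ≈ 360° × 27/29.531 = 329.1°.
Delay after the Sun = 329.1° / (15°/h) ≈ 21.94 h.
12:00 + 21.94 h ≈ 09:57 → 10:00 to the nearest hour.

10:00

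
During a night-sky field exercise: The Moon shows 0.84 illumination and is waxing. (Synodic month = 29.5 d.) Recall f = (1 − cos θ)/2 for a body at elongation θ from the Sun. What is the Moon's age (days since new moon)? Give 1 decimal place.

10.9 days

From f = (1 − cos θ)/2: cos θ = 1 − 2×0.84 = -0.680; arccos → 132.8°.
Waxing ⇒ before full, so θ = 132.8°.
At 360°/29.5 d per day, 132.8° corresponds to 10.89 days.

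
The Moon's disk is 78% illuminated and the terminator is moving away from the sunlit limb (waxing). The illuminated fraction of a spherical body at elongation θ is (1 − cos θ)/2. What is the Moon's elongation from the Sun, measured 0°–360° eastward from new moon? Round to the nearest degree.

124°

Invert f = (1 − cos θ)/2 to get cos θ = 1 − 2(0.78) = -0.560, hence θ₀ = arccos -0.560 = 124.1°.
Waxing ⇒ before full, so θ = 124.1°.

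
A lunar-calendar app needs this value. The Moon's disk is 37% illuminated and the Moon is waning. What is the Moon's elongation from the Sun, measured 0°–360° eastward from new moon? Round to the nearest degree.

285°

From f = (1 − cos θ)/2: cos θ = 1 − 2×0.37 = 0.260; arccos → 74.9°.
Waning ⇒ past full, so θ = 360° − 74.9° = 285.1°.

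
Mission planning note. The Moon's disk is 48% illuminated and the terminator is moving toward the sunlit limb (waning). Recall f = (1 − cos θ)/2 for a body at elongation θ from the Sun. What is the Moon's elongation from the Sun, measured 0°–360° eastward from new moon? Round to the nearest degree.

cos θ = 1 − 2f = 0.040, giving a principal value of 87.7°.
Since the Moon is past full (waning), take the reflex angle: θ = 360° − 87.7° = 272.3°.

272°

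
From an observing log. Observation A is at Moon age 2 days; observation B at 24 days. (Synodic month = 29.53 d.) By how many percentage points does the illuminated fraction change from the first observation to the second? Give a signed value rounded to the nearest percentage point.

θ₁ = 360° × 2/29.53 = 24.4°, f₁ = (1 − cos θ₁)/2 = 0.045.
θ₂ = 360° × 24/29.53 = 292.6°, f₂ = (1 − cos θ₂)/2 = 0.308.
Change = f₂ − f₁ = +0.263 → +26 percentage points.

+26 pp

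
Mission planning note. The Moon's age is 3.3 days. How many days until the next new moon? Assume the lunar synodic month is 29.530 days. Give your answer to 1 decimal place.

The next new moon completes the synodic month: 29.530 − 3.3 = 26.230 days.

26.2 days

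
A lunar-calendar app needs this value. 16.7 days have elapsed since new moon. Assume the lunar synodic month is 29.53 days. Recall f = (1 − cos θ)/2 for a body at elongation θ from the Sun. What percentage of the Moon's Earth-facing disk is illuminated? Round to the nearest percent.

The Moon has covered 16.7/29.53 of its cycle, so θ ≈ 360° × 16.7/29.53 = 203.6°.
cos 203.6° = (-0.916), so f = (1 − (-0.916))/2 = 0.958, so 96%.

96%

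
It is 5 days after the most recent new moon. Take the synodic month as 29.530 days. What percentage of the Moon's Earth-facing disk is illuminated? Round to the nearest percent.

Elongation θ = 360° × 5/29.530 ≈ 61.0°.
cos 61.0° = 0.485, so f = (1 − 0.485)/2 = 0.257, so 26%.

26%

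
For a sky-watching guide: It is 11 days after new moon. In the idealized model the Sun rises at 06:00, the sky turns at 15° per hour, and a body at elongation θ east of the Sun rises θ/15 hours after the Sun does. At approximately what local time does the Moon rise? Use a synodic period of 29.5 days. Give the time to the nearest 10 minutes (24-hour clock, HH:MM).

The Moon has covered 11/29.5 of its cycle, so θ ≈ 360° × 11/29.5 = 134.2°.
The Moon trails the Sun by θ/15 = 134.2/15 ≈ 8.95 hours.
06:00 + 8.949 h ≈ 14:57 → 15:00 to the nearest ten minutes.

15:00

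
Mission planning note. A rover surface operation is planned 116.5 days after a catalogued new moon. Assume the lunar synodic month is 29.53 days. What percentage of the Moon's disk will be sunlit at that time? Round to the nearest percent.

116.5/29.53 = 3.945 lunations, so 3 complete cycles and 27.91 d into the next.
Phase angle: θ = 360°·(27.91 d)/(29.53 d) = 340.3°.
With cos θ = 0.941, the lit fraction is (1 − 0.941)/2 ≈ 0.029, so 3%.

3%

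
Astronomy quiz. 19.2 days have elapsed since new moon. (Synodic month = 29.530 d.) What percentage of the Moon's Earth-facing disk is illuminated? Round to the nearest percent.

Elongation θ = 360° × 19.2/29.530 ≈ 234.1°.
Illuminated fraction = (1 − cos 234.1°)/2 = (1 − (-0.587))/2 ≈ 0.793, so 79%.

79%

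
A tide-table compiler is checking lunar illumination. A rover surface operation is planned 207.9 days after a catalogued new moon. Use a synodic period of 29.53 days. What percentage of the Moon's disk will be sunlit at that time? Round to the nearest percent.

2%

Reduce mod P: 207.9 − 7×29.53 = 1.19 d into the current lunation.
Phase angle: θ = 360°·(1.19 d)/(29.53 d) = 14.5°.
cos 14.5° = 0.968, so f = (1 − 0.968)/2 = 0.016, so 2%.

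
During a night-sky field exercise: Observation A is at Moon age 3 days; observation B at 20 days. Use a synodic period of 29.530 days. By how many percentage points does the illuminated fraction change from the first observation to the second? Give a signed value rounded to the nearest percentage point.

First observation: θ = 360°·3/29.530 = 36.6°, so f = 0.098.
Second observation: θ = 243.8°, f = 0.721.
Δf = 0.721 − 0.098 = +0.622, i.e. +62 pp.

+62 pp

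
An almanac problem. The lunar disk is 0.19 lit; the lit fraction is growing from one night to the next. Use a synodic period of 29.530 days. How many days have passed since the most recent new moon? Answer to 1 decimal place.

4.2 days

Invert f = (1 − cos θ)/2 to get cos θ = 1 − 2(0.19) = 0.620, hence θ₀ = arccos 0.620 = 51.7°.
Waxing ⇒ before full, so θ = 51.7°.
That fraction of the synodic month is 51.7/360 × 29.530 d ≈ 4.24 d.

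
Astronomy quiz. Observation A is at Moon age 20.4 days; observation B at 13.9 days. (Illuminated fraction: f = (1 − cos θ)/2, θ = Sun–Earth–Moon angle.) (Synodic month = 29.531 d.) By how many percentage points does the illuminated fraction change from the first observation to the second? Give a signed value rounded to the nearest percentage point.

θ₁ = 360° × 20.4/29.531 = 248.7°, f₁ = (1 − cos θ₁)/2 = 0.682.
θ₂ = 360° × 13.9/29.531 = 169.4°, f₂ = (1 − cos θ₂)/2 = 0.992.
Change = f₂ − f₁ = +0.310 → +31 percentage points.

+31 percentage points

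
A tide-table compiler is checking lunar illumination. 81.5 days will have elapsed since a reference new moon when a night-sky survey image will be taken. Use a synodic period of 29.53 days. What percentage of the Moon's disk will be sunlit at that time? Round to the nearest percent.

47%

81.5 d spans 2 complete synodic months (2 × 29.53 = 59.06 d) plus 22.44 d.
Phase angle: θ = 360°·(22.44 d)/(29.53 d) = 273.6°.
With cos θ = 0.062, the lit fraction is (1 − 0.062)/2 ≈ 0.469, so 47%.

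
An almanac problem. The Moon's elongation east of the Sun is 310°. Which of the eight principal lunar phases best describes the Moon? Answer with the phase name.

waning crescent

The waning crescent sector spans roughly 292°–338°; 310° falls inside it.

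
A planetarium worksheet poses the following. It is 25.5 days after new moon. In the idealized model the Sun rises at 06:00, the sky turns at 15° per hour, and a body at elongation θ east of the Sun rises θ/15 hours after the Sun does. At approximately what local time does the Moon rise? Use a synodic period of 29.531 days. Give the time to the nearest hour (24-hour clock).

03:00

Elongation θ = 360° × 25.5/29.531 ≈ 310.9°.
At 15° of sky rotation per hour, 310.9° corresponds to a 20.72 h lag.
06:00 + 20.72 h ≈ 02:43 → 03:00 to the nearest hour.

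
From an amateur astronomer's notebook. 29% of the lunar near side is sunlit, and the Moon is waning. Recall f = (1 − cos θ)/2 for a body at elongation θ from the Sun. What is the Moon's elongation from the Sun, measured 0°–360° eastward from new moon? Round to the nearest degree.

Invert f = (1 − cos θ)/2 to get cos θ = 1 − 2(0.29) = 0.420, hence θ₀ = arccos 0.420 = 65.2°.
Since the Moon is past full (waning), take the reflex angle: θ = 360° − 65.2° = 294.8°.

295°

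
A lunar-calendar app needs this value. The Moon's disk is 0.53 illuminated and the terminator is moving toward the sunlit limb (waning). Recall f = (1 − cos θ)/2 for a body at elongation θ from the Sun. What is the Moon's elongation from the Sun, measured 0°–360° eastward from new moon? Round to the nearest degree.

267°

From f = (1 − cos θ)/2: cos θ = 1 − 2×0.53 = -0.060; arccos → 93.4°.
A waning Moon lies in 180°–360°, so θ = 360° − 93.4° = 266.6°.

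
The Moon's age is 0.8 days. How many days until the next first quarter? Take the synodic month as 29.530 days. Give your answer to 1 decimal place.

6.6 days

First quarter occurs at elongation 90°, i.e. at age 29.530 × 90/360 = 7.383 d.
That is 7.383 − 0.8 = 6.583 days ahead.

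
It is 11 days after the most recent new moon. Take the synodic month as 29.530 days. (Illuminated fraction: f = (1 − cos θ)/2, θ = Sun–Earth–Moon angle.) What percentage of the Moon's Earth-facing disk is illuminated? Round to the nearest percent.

Phase angle: θ = 360°·(11 d)/(29.530 d) = 134.1°.
Illuminated fraction = (1 − cos 134.1°)/2 = (1 − (-0.696))/2 ≈ 0.848, so 85%.

85%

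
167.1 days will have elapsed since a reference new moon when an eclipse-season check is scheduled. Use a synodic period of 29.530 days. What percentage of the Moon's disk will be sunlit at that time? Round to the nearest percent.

77%

167.1/29.530 = 5.659 lunations, so 5 complete cycles and 19.45 d into the next.
Phase angle: θ = 360°·(19.45 d)/(29.530 d) = 237.1°.
cos 237.1° = (-0.543), so f = (1 − (-0.543))/2 = 0.771, so 77%.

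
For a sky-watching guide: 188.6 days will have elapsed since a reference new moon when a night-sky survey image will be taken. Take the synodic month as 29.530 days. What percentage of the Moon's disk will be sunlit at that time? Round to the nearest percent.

188.6 d spans 6 complete synodic months (6 × 29.530 = 177.18 d) plus 11.42 d.
Phase angle: θ = 360°·(11.42 d)/(29.530 d) = 139.2°.
Illuminated fraction = (1 − cos 139.2°)/2 = (1 − (-0.757))/2 ≈ 0.879, so 88%.

88%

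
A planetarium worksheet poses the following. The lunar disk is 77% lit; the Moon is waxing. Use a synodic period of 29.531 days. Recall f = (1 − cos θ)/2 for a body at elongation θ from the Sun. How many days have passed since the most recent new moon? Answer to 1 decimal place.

Invert f = (1 − cos θ)/2 to get cos θ = 1 − 2(0.77) = -0.540, hence θ₀ = arccos -0.540 = 122.7°.
The Moon is waxing (0°–180°), so θ = 122.7° directly.
Age = 29.531 × 122.7°/360° ≈ 10.06 days.

10.1 days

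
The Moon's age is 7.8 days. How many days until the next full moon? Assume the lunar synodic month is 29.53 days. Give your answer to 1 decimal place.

Full moon is 0.5 of the way through the cycle: age 0.5 × 29.53 = 14.765 d.
So 6.965 days remain (14.765 − 7.8).

7.0 days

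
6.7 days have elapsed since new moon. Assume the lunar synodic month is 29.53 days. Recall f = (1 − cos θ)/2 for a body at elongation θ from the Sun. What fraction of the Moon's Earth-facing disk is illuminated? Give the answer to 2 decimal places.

0.43

The Moon has covered 6.7/29.53 of its cycle, so θ ≈ 360° × 6.7/29.53 = 81.7°.
cos 81.7° = 0.145, so f = (1 − 0.145)/2 = 0.428.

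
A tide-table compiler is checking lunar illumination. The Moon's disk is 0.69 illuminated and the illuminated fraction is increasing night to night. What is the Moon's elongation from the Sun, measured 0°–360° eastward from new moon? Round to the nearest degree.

112°

cos θ = 1 − 2f = -0.380, giving a principal value of 112.3°.
Waxing ⇒ before full, so θ = 112.3°.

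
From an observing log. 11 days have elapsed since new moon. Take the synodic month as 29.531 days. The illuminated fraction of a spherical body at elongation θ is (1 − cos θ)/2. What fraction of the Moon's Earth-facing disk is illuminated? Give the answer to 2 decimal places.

Elongation θ = 360° × 11/29.531 ≈ 134.1°.
With cos θ = (-0.696), the lit fraction is (1 − (-0.696))/2 ≈ 0.848.

0.85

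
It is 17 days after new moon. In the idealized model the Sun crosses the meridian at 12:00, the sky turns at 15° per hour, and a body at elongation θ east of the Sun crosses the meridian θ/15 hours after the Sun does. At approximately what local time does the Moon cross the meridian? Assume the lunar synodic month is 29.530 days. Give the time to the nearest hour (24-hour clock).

Phase angle: θ = 360°·(17 d)/(29.530 d) = 207.2°.
At 15° of sky rotation per hour, 207.2° corresponds to a 13.82 h lag.
12:00 + 13.82 h ≈ 01:49 → 02:00 to the nearest hour.

02:00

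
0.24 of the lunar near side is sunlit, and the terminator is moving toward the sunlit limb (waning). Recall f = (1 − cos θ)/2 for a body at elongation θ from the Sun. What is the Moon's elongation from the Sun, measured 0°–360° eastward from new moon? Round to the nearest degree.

301°

From f = (1 − cos θ)/2: cos θ = 1 − 2×0.24 = 0.520; arccos → 58.7°.
A waning Moon lies in 180°–360°, so θ = 360° − 58.7° = 301.3°.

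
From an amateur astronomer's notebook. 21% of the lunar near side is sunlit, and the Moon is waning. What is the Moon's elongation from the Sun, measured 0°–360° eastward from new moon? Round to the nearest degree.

305°

Invert f = (1 − cos θ)/2 to get cos θ = 1 − 2(0.21) = 0.580, hence θ₀ = arccos 0.580 = 54.5°.
Waning ⇒ past full, so θ = 360° − 54.5° = 305.5°.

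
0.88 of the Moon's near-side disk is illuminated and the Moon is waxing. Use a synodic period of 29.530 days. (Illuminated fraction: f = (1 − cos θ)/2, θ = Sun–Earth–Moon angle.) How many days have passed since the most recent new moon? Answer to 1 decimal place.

11.4 days

Invert f = (1 − cos θ)/2 to get cos θ = 1 − 2(0.88) = -0.760, hence θ₀ = arccos -0.760 = 139.5°.
Before full moon the principal value applies: θ = 139.5°.
At 360°/29.530 d per day, 139.5° corresponds to 11.44 days.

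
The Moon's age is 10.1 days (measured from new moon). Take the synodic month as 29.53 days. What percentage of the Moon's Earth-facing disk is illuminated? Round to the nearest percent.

The Moon has covered 10.1/29.53 of its cycle, so θ ≈ 360° × 10.1/29.53 = 123.1°.
With cos θ = (-0.547), the lit fraction is (1 − (-0.547))/2 ≈ 0.773, so 77%.

77%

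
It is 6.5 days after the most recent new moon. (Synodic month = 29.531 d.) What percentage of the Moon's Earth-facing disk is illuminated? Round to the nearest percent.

41%

The Moon has covered 6.5/29.531 of its cycle, so θ ≈ 360° × 6.5/29.531 = 79.2°.
cos 79.2° = 0.187, so f = (1 − 0.187)/2 = 0.407, so 41%.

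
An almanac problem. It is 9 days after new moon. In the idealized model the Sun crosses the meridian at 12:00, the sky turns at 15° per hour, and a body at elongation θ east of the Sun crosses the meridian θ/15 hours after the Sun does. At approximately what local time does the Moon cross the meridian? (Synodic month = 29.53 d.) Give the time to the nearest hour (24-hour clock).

19:00

The Moon has covered 9/29.53 of its cycle, so θ ≈ 360° × 9/29.53 = 109.7°.
Delay after the Sun = 109.7° / (15°/h) ≈ 7.31 h.
12:00 + 7.31 h ≈ 19:19 → 19:00 to the nearest hour.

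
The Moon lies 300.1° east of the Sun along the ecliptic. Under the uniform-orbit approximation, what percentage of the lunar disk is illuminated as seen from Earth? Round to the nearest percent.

f = (1 − cos 300.1°)/2 = (1 − 0.502)/2 ≈ 0.249, i.e. 25%.

25%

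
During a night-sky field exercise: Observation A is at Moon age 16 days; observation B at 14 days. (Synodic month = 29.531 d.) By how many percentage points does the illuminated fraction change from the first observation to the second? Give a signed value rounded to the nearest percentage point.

+1 pp

θ₁ = 360° × 16/29.531 = 195.0°, f₁ = (1 − cos θ₁)/2 = 0.983.
θ₂ = 360° × 14/29.531 = 170.7°, f₂ = (1 − cos θ₂)/2 = 0.993.
Change = f₂ − f₁ = +0.011 → +1 percentage points.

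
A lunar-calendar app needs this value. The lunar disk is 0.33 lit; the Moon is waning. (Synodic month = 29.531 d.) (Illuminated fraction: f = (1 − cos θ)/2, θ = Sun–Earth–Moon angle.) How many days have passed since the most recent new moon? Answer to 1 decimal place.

23.8 days

cos θ = 1 − 2f = 0.340, giving a principal value of 70.1°.
A waning Moon lies in 180°–360°, so θ = 360° − 70.1° = 289.9°.
That fraction of the synodic month is 289.9/360 × 29.531 d ≈ 23.78 d.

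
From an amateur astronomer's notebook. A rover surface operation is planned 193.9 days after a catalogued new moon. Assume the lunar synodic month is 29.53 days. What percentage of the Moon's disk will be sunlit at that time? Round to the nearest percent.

193.9 d spans 6 complete synodic months (6 × 29.53 = 177.18 d) plus 16.72 d.
Phase angle: θ = 360°·(16.72 d)/(29.53 d) = 203.8°.
Illuminated fraction = (1 − cos 203.8°)/2 = (1 − (-0.915))/2 ≈ 0.957, so 96%.

96%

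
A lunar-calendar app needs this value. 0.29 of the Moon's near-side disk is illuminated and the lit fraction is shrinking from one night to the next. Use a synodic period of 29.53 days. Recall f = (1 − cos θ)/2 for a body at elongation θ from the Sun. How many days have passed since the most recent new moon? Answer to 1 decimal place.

cos θ = 1 − 2f = 0.420, giving a principal value of 65.2°.
Waning ⇒ past full, so θ = 360° − 65.2° = 294.8°.
Age = 29.53 × 294.8°/360° ≈ 24.18 days.

24.2 days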